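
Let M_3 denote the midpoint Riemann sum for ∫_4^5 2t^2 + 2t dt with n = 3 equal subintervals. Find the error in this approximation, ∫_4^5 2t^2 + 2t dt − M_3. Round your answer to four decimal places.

Exact integral: ∫_4^5 f(t) dt ≈ 49.666667.
M_3 ≈ 49.648148.
Error ≈ 49.666667 − 49.648148 ≈ 0.0185.

0.0185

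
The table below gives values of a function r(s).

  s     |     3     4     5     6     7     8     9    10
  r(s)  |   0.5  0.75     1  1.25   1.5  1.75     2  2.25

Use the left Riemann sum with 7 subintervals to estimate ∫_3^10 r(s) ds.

8.75

Δs = 1.
Sum = 1·[0.5 + 0.75 + 1 + 1.25 + 1.5 + 1.75 + 2] = 8.75.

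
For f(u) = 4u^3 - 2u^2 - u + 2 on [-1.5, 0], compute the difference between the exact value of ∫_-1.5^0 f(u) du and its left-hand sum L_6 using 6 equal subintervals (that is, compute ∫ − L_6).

Exact integral: ∫_-1.5^0 f(u) du = -3.1875.
L_6 = -5.421875.
Error = -3.1875 − (-5.421875) = 2.234375.

2.234375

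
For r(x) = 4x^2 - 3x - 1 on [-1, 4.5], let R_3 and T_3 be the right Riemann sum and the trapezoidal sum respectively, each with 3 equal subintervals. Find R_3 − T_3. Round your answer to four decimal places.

R_3 ≈ 156.240741.
T_3 ≈ 100.782407.
R_3 − T_3 ≈ 55.4583.

55.4583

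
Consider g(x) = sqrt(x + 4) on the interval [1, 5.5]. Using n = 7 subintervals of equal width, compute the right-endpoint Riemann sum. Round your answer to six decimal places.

Δx = (5.5 − 1)/7 = 9/14.
Right endpoints: 23/14, 16/7, 41/14, 25/7, 59/14, 34/7, 5.5.
g(23/14) ≈ 2.375470, g(16/7) ≈ 2.507133, g(41/14) ≈ 2.632218, g(25/7) ≈ 2.751623, g(59/14) ≈ 2.866058, g(34/7) ≈ 2.976095, g(5.5) ≈ 3.082207.
Sum = Δx · [g(23/14) + g(16/7) + g(41/14) + ...].
Sum ≈ 12.336945.

12.336945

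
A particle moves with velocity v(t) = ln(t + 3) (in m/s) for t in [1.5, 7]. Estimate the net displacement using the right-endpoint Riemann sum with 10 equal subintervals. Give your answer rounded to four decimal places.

Δt = (7 − 1.5)/10 = 0.55.
Right endpoints: 2.05, 2.6, 3.15, 3.7, 4.25, 4.8, 5.35, 5.9, 6.45, 7.
v(2.05) ≈ 1.6194, v(2.6) ≈ 1.7228, v(3.15) ≈ 1.8165, v(3.7) ≈ 1.9021, v(4.25) ≈ 1.9810, v(4.8) ≈ 2.0541, v(5.35) ≈ 2.1223, v(5.9) ≈ 2.1861, v(6.45) ≈ 2.2460, v(7) ≈ 2.3026.
Sum = Δt · [v(2.05) + v(2.6) + v(3.15) + ...].
Sum ≈ 10.9740.

10.9740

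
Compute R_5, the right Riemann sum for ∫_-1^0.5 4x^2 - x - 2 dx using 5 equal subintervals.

-1.71

Δx = (0.5 − (-1))/5 = 0.3.
Right endpoints: -0.7, -0.4, -0.1, 0.2, 0.5.
f(-0.7) = 0.66, f(-0.4) = -0.96, f(-0.1) = -1.86, f(0.2) = -2.04, f(0.5) = -1.5.
Sum = Δx · [f(-0.7) + f(-0.4) + f(-0.1) + f(0.2) + f(0.5)].
Sum = -1.71.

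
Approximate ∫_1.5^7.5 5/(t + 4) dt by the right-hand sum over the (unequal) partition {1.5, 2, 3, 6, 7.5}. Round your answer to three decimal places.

3.283

Subinterval widths: 0.5, 1, 3, 1.5.
Right endpoints: 2, 3, 6, 7.5.
f(2) = 5/6, f(3) = 5/7, f(6) = 0.5, f(7.5) = 10/23.
Sum = Σ Δt_i · f(t_i).
Sum ≈ 3.283.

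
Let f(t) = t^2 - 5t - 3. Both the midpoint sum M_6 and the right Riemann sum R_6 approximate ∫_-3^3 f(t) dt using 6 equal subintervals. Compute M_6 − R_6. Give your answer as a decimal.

13.5

M_6 = -0.5.
R_6 = -14.
M_6 − R_6 = 13.5.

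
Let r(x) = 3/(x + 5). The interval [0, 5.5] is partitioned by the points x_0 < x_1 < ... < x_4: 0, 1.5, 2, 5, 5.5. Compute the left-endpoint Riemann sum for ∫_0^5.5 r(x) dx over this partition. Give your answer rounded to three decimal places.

Subinterval widths: 1.5, 0.5, 3, 0.5.
Left endpoints: 0, 1.5, 2, 5.
r(0) = 0.6, r(1.5) = 6/13, r(2) = 3/7, r(5) = 0.3.
Sum = Σ Δx_i · r(x_i).
Sum ≈ 2.566.

2.566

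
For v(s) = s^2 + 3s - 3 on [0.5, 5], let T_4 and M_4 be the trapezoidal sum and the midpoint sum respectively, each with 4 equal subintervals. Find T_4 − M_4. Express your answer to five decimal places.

T_4 = 66.19921875.
M_4 ≈ 64.7753906.
T_4 − M_4 ≈ 1.42383.

1.42383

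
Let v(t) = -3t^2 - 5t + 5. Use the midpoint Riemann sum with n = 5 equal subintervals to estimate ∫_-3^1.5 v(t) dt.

9.91125

Δt = (1.5 − (-3))/5 = 0.9.
Midpoints: -2.55, -1.65, -0.75, 0.15, 1.05.
v(-2.55) = -1.7575, v(-1.65) = 5.0825, v(-0.75) = 7.0625, v(0.15) = 4.1825, v(1.05) = -3.5575.
Sum = Δt · [v(-2.55) + v(-1.65) + v(-0.75) + v(0.15) + v(1.05)].
Sum = 9.91125.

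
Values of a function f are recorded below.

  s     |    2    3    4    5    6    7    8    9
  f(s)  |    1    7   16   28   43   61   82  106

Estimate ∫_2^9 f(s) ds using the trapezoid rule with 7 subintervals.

Δs = 1.
T_7 = (1/2)·[1 + 2·7 + 2·16 + 2·28 + 2·43 + 2·61 + 2·82 + 106] = 290.5.

290.5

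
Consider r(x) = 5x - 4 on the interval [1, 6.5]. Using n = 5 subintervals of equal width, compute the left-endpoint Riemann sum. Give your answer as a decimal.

Δx = (6.5 − 1)/5 = 1.1.
Left endpoints: 1, 2.1, 3.2, 4.3, 5.4.
r(1) = 1, r(2.1) = 6.5, r(3.2) = 12, r(4.3) = 17.5, r(5.4) = 23.
Sum = Δx · [r(1) + r(2.1) + r(3.2) + r(4.3) + r(5.4)].
Sum = 66.

66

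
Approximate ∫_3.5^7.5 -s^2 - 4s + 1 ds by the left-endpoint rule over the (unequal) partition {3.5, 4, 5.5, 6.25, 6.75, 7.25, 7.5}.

Subinterval widths: 0.5, 1.5, 0.75, 0.5, 0.5, 0.25.
Left endpoints: 3.5, 4, 5.5, 6.25, 6.75, 7.25.
f(3.5) = -25.25, f(4) = -31, f(5.5) = -51.25, f(6.25) = -63.0625, f(6.75) = -71.5625, f(7.25) = -80.5625.
Sum = Σ Δs_i · f(s_i).
Sum = -185.015625.

-185.015625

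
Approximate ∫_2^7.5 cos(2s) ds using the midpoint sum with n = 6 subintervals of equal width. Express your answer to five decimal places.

Δs = (7.5 − 2)/6 = 11/12.
Midpoints: 59/24, 3.375, 103/24, 125/24, 6.125, 169/24.
f(59/24) ≈ 0.20286, f(3.375) ≈ 0.89301, f(103/24) ≈ -0.66639, f(125/24) ≈ -0.54711, f(6.125) ≈ 0.95037, f(169/24) ≈ 0.05381.
Sum = Δs · [f(59/24) + f(3.375) + f(103/24) + ...].
Sum ≈ 0.81267.

0.81267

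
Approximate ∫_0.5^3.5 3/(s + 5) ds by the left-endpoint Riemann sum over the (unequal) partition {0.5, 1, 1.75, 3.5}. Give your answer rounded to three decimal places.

Subinterval widths: 0.5, 0.75, 1.75.
Left endpoints: 0.5, 1, 1.75.
f(0.5) = 6/11, f(1) = 0.5, f(1.75) = 4/9.
Sum = Σ Δs_i · f(s_i).
Sum ≈ 1.426.

1.426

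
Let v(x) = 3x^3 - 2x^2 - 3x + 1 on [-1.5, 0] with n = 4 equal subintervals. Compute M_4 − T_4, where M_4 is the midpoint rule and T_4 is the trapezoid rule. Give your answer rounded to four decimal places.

M_4 ≈ -1.018066.
T_4 ≈ -1.479492.
M_4 − T_4 ≈ 0.4614.

0.4614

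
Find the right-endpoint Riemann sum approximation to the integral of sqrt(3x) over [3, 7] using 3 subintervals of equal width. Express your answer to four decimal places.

16.4150

Δx = (7 − 3)/3 = 4/3.
Right endpoints: 13/3, 17/3, 7.
f(13/3) ≈ 3.6056, f(17/3) ≈ 4.1231, f(7) ≈ 4.5826.
Sum = Δx · [f(13/3) + f(17/3) + f(7)].
Sum ≈ 16.4150.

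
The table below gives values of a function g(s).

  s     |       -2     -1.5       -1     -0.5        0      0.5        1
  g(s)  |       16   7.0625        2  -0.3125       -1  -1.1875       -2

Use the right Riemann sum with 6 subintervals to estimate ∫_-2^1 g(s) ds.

2.28125

Δs = 0.5.
Sum = 0.5·[7.0625 + 2 + (-0.3125) + (-1) + (-1.1875) + (-2)] = 2.28125.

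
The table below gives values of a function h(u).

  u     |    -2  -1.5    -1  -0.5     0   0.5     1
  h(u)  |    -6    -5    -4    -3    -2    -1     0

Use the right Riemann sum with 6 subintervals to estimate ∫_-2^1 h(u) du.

Δu = 0.5.
Sum = 0.5·[(-5) + (-4) + (-3) + (-2) + (-1) + 0] = -7.5.

-7.5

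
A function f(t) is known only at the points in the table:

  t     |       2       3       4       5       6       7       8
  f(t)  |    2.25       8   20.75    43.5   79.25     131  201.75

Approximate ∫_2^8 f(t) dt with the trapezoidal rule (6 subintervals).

Δt = 1.
T_6 = (1/2)·[2.25 + 2·8 + 2·20.75 + 2·43.5 + 2·79.25 + 2·131 + 201.75] = 384.5.

384.5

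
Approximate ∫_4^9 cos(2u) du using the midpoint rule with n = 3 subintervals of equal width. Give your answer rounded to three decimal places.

Δu = (9 − 4)/3 = 5/3.
Midpoints: 29/6, 6.5, 49/6.
f(29/6) ≈ -0.971, f(6.5) ≈ 0.907, f(49/6) ≈ -0.811.
Sum = Δu · [f(29/6) + f(6.5) + f(49/6)].
Sum ≈ -1.457.

-1.457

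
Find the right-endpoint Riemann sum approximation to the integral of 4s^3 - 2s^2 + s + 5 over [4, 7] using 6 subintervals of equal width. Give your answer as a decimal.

Δs = (7 − 4)/6 = 0.5.
Right endpoints: 4.5, 5, 5.5, 6, 6.5, 7.
f(4.5) = 333.5, f(5) = 460, f(5.5) = 615.5, f(6) = 803, f(6.5) = 1025.5, f(7) = 1286.
Sum = Δs · [f(4.5) + f(5) + f(5.5) + ...].
Sum = 2261.75.

2261.75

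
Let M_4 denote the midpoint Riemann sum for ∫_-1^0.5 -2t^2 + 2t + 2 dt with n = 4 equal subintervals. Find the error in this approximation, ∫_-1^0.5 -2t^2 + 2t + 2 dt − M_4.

-0.03515625

Exact integral: ∫_-1^0.5 f(t) dt = 1.5.
M_4 = 1.53515625.
Error = 1.5 − 1.53515625 = -0.03515625.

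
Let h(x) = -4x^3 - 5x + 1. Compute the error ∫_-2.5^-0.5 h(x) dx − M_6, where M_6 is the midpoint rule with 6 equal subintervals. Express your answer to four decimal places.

0.3333

Exact integral: ∫_-2.5^-0.5 h(x) dx = 56.
M_6 ≈ 55.666667.
Error ≈ 56 − 55.666667 ≈ 0.3333.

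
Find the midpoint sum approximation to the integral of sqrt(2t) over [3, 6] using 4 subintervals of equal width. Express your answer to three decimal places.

8.960

Δt = (6 − 3)/4 = 0.75.
Midpoints: 3.375, 4.125, 4.875, 5.625.
f(3.375) ≈ 2.598, f(4.125) ≈ 2.872, f(4.875) ≈ 3.122, f(5.625) ≈ 3.354.
Sum = Δt · [f(3.375) + f(4.125) + f(4.875) + f(5.625)].
Sum ≈ 8.960.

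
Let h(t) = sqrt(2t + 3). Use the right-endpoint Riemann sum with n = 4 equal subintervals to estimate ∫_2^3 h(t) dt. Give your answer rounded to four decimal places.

Δt = (3 − 2)/4 = 0.25.
Right endpoints: 2.25, 2.5, 2.75, 3.
h(2.25) ≈ 2.7386, h(2.5) ≈ 2.8284, h(2.75) ≈ 2.9155, h(3) ≈ 3.0000.
Sum = Δt · [h(2.25) + h(2.5) + h(2.75) + h(3)].
Sum ≈ 2.8706.

2.8706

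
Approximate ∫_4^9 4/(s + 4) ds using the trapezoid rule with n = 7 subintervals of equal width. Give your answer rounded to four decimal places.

Δs = (9 − 4)/7 = 5/7.
f(4) = 0.5, f(33/7) = 28/61, f(38/7) = 14/33, f(43/7) = 28/71, f(48/7) = 7/19, f(53/7) = 28/81, f(58/7) = 14/43, f(9) = 4/13.
T_7 = (Δs/2)·[f(s_0) + 2f(s_1) + ... + 2f(s_{6}) + f(s_7)].
Sum ≈ 1.9437.

1.9437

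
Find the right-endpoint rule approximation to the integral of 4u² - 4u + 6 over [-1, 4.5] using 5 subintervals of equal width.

152.02

Δu = (4.5 − (-1))/5 = 1.1.
Right endpoints: 0.1, 1.2, 2.3, 3.4, 4.5.
f(0.1) = 5.64, f(1.2) = 6.96, f(2.3) = 17.96, f(3.4) = 38.64, f(4.5) = 69.
Sum = Δu · [f(0.1) + f(1.2) + f(2.3) + f(3.4) + f(4.5)].
Sum = 152.02.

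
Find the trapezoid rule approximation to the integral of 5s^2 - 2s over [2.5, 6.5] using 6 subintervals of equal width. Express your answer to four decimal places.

397.1481

Δs = (6.5 − 2.5)/6 = 2/3.
f(2.5) = 26.25, f(19/6) = 1577/36, f(23/6) = 2369/36, f(4.5) = 92.25, f(31/6) = 4433/36, f(35/6) = 5705/36, f(6.5) = 198.25.
T_6 = (Δs/2)·[f(s_0) + 2f(s_1) + ... + 2f(s_{5}) + f(s_6)].
Sum ≈ 397.1481.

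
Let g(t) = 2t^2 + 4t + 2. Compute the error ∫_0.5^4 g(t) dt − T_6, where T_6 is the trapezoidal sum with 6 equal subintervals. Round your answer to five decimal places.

-0.39699

Exact integral: ∫_0.5^4 g(t) dt ≈ 81.0833333.
T_6 ≈ 81.4803241.
Error ≈ 81.0833333 − 81.4803241 ≈ -0.39699.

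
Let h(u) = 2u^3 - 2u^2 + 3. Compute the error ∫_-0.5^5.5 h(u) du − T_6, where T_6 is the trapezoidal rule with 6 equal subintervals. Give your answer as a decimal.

-13

Exact integral: ∫_-0.5^5.5 h(u) du = 364.5.
T_6 = 377.5.
Error = 364.5 − 377.5 = -13.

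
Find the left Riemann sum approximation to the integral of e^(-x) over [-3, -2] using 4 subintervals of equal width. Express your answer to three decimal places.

Δx = (-2 − (-3))/4 = 0.25.
Left endpoints: -3, -2.75, -2.5, -2.25.
f(-3) ≈ 20.086, f(-2.75) ≈ 15.643, f(-2.5) ≈ 12.182, f(-2.25) ≈ 9.488.
Sum = Δx · [f(-3) + f(-2.75) + f(-2.5) + f(-2.25)].
Sum ≈ 14.350.

14.350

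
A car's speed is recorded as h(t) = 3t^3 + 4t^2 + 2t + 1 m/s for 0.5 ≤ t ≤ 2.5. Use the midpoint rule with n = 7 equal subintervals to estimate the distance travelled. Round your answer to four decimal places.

57.6786

Δt = (2.5 − 0.5)/7 = 2/7.
Midpoints: 9/14, 13/14, 17/14, 1.5, 25/14, 29/14, 33/14.
h(9/14) = 12995/2744, h(13/14) = 23895/2744, h(17/14) = 40331/2744, h(1.5) = 23.125, h(25/14) = 94419/2744, h(29/14) = 134375/2744, h(33/14) = 184475/2744.
Sum = Δt · [h(9/14) + h(13/14) + h(17/14) + ...].
Sum ≈ 57.6786.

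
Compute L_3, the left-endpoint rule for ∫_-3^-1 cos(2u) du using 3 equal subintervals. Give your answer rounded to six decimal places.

-0.044807

Δu = (-1 − (-3))/3 = 2/3.
Left endpoints: -3, -7/3, -5/3.
f(-3) ≈ 0.960170, f(-7/3) ≈ -0.045706, f(-5/3) ≈ -0.981674.
Sum = Δu · [f(-3) + f(-7/3) + f(-5/3)].
Sum ≈ -0.044807.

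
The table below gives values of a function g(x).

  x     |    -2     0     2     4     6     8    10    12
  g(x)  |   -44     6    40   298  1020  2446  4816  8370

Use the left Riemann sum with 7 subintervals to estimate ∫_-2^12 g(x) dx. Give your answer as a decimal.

17164

Δx = 2.
Sum = 2·[(-44) + 6 + 40 + 298 + 1020 + 2446 + 4816] = 17164.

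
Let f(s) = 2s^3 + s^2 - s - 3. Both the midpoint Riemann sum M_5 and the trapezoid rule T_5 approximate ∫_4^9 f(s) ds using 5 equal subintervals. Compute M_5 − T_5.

M_5 = 3310.
T_5 = 3360.
M_5 − T_5 = -50.

-50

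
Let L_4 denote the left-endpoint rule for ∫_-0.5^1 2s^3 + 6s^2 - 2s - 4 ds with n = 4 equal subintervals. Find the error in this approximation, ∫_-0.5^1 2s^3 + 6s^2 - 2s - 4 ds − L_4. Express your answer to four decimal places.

0.4395

Exact integral: ∫_-0.5^1 f(s) ds = -4.03125.
L_4 ≈ -4.470703.
Error ≈ -4.03125 − (-4.470703) ≈ 0.4395.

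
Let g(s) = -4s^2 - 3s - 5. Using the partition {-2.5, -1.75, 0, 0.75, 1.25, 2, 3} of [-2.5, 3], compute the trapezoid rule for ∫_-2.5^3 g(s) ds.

-93.625

Subinterval widths: 0.75, 1.75, 0.75, 0.5, 0.75, 1.
g(-2.5) = -22.5, g(-1.75) = -12, g(0) = -5, g(0.75) = -9.5, g(1.25) = -15, g(2) = -27, g(3) = -50.
On each subinterval the trapezoid contributes (Δs_i/2)·[g(s_{i-1}) + g(s_i)].
Sum = -93.625.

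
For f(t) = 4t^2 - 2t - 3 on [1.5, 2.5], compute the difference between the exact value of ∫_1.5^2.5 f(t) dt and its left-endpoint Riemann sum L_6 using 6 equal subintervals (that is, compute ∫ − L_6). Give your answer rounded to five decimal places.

1.14815

Exact integral: ∫_1.5^2.5 f(t) dt ≈ 9.3333333.
L_6 ≈ 8.1851852.
Error ≈ 9.3333333 − 8.1851852 ≈ 1.14815.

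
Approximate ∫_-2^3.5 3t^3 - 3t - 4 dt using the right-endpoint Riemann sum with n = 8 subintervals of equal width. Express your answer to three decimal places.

115.889

Δt = (3.5 − (-2))/8 = 0.6875.
Right endpoints: -1.3125, -0.625, 0.0625, 0.75, 1.4375, 2.125, 2.8125, 3.5.
f(-1.3125) = -28039/4096, f(-0.625) = -1463/512, f(0.0625) = -17149/4096, f(0.75) = -4.984375, f(1.4375) = 2453/4096, f(2.125) = 9427/512, f(2.8125) = 222431/4096, f(3.5) = 114.125.
Sum = Δt · [f(-1.3125) + f(-0.625) + f(0.0625) + ...].
Sum ≈ 115.889.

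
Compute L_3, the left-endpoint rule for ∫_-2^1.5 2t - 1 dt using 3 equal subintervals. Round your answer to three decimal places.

-9.333

Δt = (1.5 − (-2))/3 = 7/6.
Left endpoints: -2, -5/6, 1/3.
f(-2) = -5, f(-5/6) = -8/3, f(1/3) = -1/3.
Sum = Δt · [f(-2) + f(-5/6) + f(1/3)].
Sum ≈ -9.333.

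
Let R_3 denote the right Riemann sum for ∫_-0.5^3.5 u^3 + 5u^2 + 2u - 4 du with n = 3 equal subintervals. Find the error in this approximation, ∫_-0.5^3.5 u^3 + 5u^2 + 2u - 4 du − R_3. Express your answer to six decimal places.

-85.259259

Exact integral: ∫_-0.5^3.5 f(u) du ≈ 105.16666667.
R_3 ≈ 190.42592593.
Error ≈ 105.16666667 − 190.42592593 ≈ -85.259259.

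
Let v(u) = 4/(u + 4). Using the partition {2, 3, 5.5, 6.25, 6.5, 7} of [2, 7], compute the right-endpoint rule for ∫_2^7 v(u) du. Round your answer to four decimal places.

Subinterval widths: 1, 2.5, 0.75, 0.25, 0.5.
Right endpoints: 3, 5.5, 6.25, 6.5, 7.
v(3) = 4/7, v(5.5) = 8/19, v(6.25) = 16/41, v(6.5) = 8/21, v(7) = 4/11.
Sum = Σ Δu_i · v(u_i).
Sum ≈ 2.1938.

2.1938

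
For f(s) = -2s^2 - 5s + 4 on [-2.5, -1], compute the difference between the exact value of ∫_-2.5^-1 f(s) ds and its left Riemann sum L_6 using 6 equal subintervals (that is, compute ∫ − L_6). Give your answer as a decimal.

Exact integral: ∫_-2.5^-1 f(s) ds = 9.375.
L_6 = 8.96875.
Error = 9.375 − 8.96875 = 0.40625.

0.40625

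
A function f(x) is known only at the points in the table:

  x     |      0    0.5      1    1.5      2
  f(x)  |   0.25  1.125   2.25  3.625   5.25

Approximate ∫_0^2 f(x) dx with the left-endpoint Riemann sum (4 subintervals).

Δx = 0.5.
Sum = 0.5·[0.25 + 1.125 + 2.25 + 3.625] = 3.625.

3.625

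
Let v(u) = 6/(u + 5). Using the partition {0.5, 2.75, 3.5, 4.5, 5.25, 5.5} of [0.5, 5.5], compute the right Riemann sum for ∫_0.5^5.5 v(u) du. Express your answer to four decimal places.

3.4848

Subinterval widths: 2.25, 0.75, 1, 0.75, 0.25.
Right endpoints: 2.75, 3.5, 4.5, 5.25, 5.5.
v(2.75) = 24/31, v(3.5) = 12/17, v(4.5) = 12/19, v(5.25) = 24/41, v(5.5) = 4/7.
Sum = Σ Δu_i · v(u_i).
Sum ≈ 3.4848.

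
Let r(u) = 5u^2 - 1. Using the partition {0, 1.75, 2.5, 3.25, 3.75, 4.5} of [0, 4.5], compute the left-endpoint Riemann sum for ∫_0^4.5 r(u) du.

109.5625

Subinterval widths: 1.75, 0.75, 0.75, 0.5, 0.75.
Left endpoints: 0, 1.75, 2.5, 3.25, 3.75.
r(0) = -1, r(1.75) = 14.3125, r(2.5) = 30.25, r(3.25) = 51.8125, r(3.75) = 69.3125.
Sum = Σ Δu_i · r(u_i).
Sum = 109.5625.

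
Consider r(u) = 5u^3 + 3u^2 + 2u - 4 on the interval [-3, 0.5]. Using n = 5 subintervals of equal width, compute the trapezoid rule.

-101.29875

Δu = (0.5 − (-3))/5 = 0.7.
r(-3) = -118, r(-2.3) = -53.565, r(-1.6) = -20, r(-0.9) = -7.015, r(-0.2) = -4.32, r(0.5) = -1.625.
T_5 = (Δu/2)·[r(u_0) + 2r(u_1) + ... + 2r(u_{4}) + r(u_5)].
Sum = -101.29875.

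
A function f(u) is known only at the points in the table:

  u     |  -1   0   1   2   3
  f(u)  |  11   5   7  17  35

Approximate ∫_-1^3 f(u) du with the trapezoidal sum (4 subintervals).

Δu = 1.
T_4 = (1/2)·[11 + 2·5 + 2·7 + 2·17 + 35] = 52.

52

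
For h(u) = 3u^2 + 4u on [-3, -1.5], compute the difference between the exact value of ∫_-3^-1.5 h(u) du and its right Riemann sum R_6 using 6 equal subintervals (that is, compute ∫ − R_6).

1.734375

Exact integral: ∫_-3^-1.5 h(u) du = 10.125.
R_6 = 8.390625.
Error = 10.125 − 8.390625 = 1.734375.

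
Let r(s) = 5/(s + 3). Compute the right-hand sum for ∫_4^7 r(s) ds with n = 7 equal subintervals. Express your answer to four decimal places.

Δs = (7 − 4)/7 = 3/7.
Right endpoints: 31/7, 34/7, 37/7, 40/7, 43/7, 46/7, 7.
r(31/7) = 35/52, r(34/7) = 7/11, r(37/7) = 35/58, r(40/7) = 35/61, r(43/7) = 0.546875, r(46/7) = 35/67, r(7) = 0.5.
Sum = Δs · [r(31/7) + r(34/7) + r(37/7) + ...].
Sum ≈ 1.7383.

1.7383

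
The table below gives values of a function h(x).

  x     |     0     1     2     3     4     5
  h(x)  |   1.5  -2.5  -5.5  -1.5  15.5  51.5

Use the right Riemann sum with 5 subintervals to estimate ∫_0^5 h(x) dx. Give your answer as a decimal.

Δx = 1.
Sum = 1·[(-2.5) + (-5.5) + (-1.5) + 15.5 + 51.5] = 57.5.

57.5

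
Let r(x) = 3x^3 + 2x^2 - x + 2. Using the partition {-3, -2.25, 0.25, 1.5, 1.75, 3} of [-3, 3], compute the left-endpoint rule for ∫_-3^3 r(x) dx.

Subinterval widths: 0.75, 2.5, 1.25, 0.25, 1.25.
Left endpoints: -3, -2.25, 0.25, 1.5, 1.75.
r(-3) = -58, r(-2.25) = -19.796875, r(0.25) = 1.921875, r(1.5) = 15.125, r(1.75) = 22.453125.
Sum = Σ Δx_i · r(x_i).
Sum = -58.7421875.

-58.7421875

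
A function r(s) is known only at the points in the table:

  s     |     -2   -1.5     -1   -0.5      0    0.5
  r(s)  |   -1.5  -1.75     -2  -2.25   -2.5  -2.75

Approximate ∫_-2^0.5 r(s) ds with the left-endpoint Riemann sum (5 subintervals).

-5

Δs = 0.5.
Sum = 0.5·[(-1.5) + (-1.75) + (-2) + (-2.25) + (-2.5)] = -5.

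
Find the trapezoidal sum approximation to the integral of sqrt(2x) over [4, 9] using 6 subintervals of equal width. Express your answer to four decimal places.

Δx = (9 − 4)/6 = 5/6.
f(4) ≈ 2.8284, f(29/6) ≈ 3.1091, f(17/3) ≈ 3.3665, f(6.5) ≈ 3.6056, f(22/3) ≈ 3.8297, f(49/6) ≈ 4.0415, f(9) ≈ 4.2426.
T_6 = (Δx/2)·[f(x_0) + 2f(x_1) + ... + 2f(x_{5}) + f(x_6)].
Sum ≈ 17.9066.

17.9066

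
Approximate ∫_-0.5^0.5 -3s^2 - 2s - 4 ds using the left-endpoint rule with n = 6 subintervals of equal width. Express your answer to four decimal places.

Δs = (0.5 − (-0.5))/6 = 1/6.
Left endpoints: -0.5, -1/3, -1/6, 0, 1/6, 1/3.
f(-0.5) = -3.75, f(-1/3) = -11/3, f(-1/6) = -3.75, f(0) = -4, f(1/6) = -53/12, f(1/3) = -5.
Sum = Δs · [f(-0.5) + f(-1/3) + f(-1/6) + ...].
Sum ≈ -4.0972.

-4.0972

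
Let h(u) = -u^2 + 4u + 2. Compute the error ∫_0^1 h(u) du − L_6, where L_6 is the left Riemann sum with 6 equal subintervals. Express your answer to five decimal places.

0.25463

Exact integral: ∫_0^1 h(u) du ≈ 3.6666667.
L_6 ≈ 3.4120370.
Error ≈ 3.6666667 − 3.4120370 ≈ 0.25463.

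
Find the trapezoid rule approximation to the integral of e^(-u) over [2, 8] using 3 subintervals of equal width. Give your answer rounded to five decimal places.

0.17726

Δu = (8 − 2)/3 = 2.
f(2) ≈ 0.13534, f(4) ≈ 0.01832, f(6) ≈ 0.00248, f(8) ≈ 0.00034.
T_3 = (Δu/2)·[f(u_0) + 2f(u_1) + 2f(u_2) + f(u_3)].
Sum ≈ 0.17726.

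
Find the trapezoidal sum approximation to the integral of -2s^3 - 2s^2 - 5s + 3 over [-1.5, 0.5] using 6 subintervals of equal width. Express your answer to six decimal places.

11.203704

Δs = (0.5 − (-1.5))/6 = 1/3.
f(-1.5) = 12.75, f(-7/6) = 1003/108, f(-5/6) = 749/108, f(-0.5) = 5.25, f(-1/6) = 409/108, f(1/6) = 227/108, f(0.5) = -0.25.
T_6 = (Δs/2)·[f(s_0) + 2f(s_1) + ... + 2f(s_{5}) + f(s_6)].
Sum ≈ 11.203704.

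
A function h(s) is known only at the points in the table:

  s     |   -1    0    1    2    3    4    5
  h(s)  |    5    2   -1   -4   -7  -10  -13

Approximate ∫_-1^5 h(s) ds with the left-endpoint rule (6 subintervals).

-15

Δs = 1.
Sum = 1·[5 + 2 + (-1) + (-4) + (-7) + (-10)] = -15.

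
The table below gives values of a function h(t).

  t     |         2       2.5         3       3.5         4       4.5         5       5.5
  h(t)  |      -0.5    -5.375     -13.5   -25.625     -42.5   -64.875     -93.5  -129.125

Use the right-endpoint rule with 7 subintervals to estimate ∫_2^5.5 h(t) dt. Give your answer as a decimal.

Δt = 0.5.
Sum = 0.5·[(-5.375) + (-13.5) + (-25.625) + (-42.5) + (-64.875) + (-93.5) + (-129.125)] = -187.25.

-187.25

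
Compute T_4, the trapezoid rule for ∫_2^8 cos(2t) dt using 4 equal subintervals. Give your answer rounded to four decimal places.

0.0249

Δt = (8 − 2)/4 = 1.5.
f(2) ≈ -0.6536, f(3.5) ≈ 0.7539, f(5) ≈ -0.8391, f(6.5) ≈ 0.9074, f(8) ≈ -0.9577.
T_4 = (Δt/2)·[f(t_0) + 2f(t_1) + 2f(t_2) + 2f(t_3) + f(t_4)].
Sum ≈ 0.0249.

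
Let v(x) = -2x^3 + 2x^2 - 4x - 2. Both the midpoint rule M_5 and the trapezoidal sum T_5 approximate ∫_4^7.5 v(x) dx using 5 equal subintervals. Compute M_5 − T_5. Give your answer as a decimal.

13.934375

M_5 = -1298.303125.
T_5 = -1312.2375.
M_5 − T_5 = 13.934375.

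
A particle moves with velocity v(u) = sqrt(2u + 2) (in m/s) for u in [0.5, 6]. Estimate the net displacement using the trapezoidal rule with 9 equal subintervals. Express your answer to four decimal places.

15.7194

Δu = (6 − 0.5)/9 = 11/18.
v(0.5) ≈ 1.7321, v(10/9) ≈ 2.0548, v(31/18) ≈ 2.3333, v(7/3) ≈ 2.5820, v(53/18) ≈ 2.8087, v(32/9) ≈ 3.0185, v(25/6) ≈ 3.2146, v(43/9) ≈ 3.3993, v(97/18) ≈ 3.5746, v(6) ≈ 3.7417.
T_9 = (Δu/2)·[v(u_0) + 2v(u_1) + ... + 2v(u_{8}) + v(u_9)].
Sum ≈ 15.7194.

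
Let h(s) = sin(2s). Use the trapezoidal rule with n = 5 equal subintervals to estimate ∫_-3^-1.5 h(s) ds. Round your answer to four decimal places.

Δs = (-1.5 − (-3))/5 = 0.3.
h(-3) ≈ 0.2794, h(-2.7) ≈ 0.7728, h(-2.4) ≈ 0.9962, h(-2.1) ≈ 0.8716, h(-1.8) ≈ 0.4425, h(-1.5) ≈ -0.1411.
T_5 = (Δs/2)·[h(s_0) + 2h(s_1) + ... + 2h(s_{4}) + h(s_5)].
Sum ≈ 0.9457.

0.9457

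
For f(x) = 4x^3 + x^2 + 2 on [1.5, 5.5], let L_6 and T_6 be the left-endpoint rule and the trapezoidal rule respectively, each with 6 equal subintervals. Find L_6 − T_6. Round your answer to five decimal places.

L_6 ≈ 758.4074074.
T_6 ≈ 985.0740741.
L_6 − T_6 ≈ -226.66667.

-226.66667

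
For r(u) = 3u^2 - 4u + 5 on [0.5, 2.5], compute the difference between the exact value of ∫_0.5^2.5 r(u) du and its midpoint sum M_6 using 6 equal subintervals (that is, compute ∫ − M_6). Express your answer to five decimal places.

Exact integral: ∫_0.5^2.5 r(u) du = 13.5.
M_6 ≈ 13.4444444.
Error ≈ 13.5 − 13.4444444 ≈ 0.05556.

0.05556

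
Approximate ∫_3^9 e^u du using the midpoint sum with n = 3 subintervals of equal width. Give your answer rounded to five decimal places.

Δu = (9 − 3)/3 = 2.
Midpoints: 4, 6, 8.
f(4) ≈ 54.59815, f(6) ≈ 403.42879, f(8) ≈ 2980.95799.
Sum = Δu · [f(4) + f(6) + f(8)].
Sum ≈ 6877.96986.

6877.96986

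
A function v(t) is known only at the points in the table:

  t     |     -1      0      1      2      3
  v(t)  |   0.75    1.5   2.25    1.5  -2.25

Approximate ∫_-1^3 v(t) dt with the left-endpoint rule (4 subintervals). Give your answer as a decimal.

6

Δt = 1.
Sum = 1·[0.75 + 1.5 + 2.25 + 1.5] = 6.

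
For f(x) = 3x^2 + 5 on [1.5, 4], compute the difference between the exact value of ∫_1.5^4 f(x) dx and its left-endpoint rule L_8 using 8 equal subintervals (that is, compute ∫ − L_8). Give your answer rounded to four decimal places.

Exact integral: ∫_1.5^4 f(x) dx = 73.125.
L_8 ≈ 66.801758.
Error ≈ 73.125 − 66.801758 ≈ 6.3232.

6.3232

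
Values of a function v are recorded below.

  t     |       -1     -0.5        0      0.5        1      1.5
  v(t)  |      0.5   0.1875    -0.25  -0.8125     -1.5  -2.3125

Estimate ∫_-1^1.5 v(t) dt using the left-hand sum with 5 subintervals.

Δt = 0.5.
Sum = 0.5·[0.5 + 0.1875 + (-0.25) + (-0.8125) + (-1.5)] = -0.9375.

-0.9375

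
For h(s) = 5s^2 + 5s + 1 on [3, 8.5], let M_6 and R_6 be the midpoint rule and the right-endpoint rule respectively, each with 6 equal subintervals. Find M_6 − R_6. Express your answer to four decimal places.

-163.3290

M_6 ≈ 1140.241030.
R_6 ≈ 1303.570023.
M_6 − R_6 ≈ -163.3290.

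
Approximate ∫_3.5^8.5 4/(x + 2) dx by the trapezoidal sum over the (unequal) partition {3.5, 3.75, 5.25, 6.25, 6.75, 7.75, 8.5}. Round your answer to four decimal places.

2.5976

Subinterval widths: 0.25, 1.5, 1, 0.5, 1, 0.75.
f(3.5) = 8/11, f(3.75) = 16/23, f(5.25) = 16/29, f(6.25) = 16/33, f(6.75) = 16/35, f(7.75) = 16/39, f(8.5) = 8/21.
On each subinterval the trapezoid contributes (Δx_i/2)·[f(x_{i-1}) + f(x_i)].
Sum ≈ 2.5976.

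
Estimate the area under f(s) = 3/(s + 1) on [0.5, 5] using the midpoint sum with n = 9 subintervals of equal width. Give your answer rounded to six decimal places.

Δs = (5 − 0.5)/9 = 0.5.
Midpoints: 0.75, 1.25, 1.75, 2.25, 2.75, 3.25, 3.75, 4.25, 4.75.
f(0.75) = 12/7, f(1.25) = 4/3, f(1.75) = 12/11, f(2.25) = 12/13, f(2.75) = 0.8, f(3.25) = 12/17, f(3.75) = 12/19, f(4.25) = 4/7, f(4.75) = 12/23.
Sum = Δs · [f(0.75) + f(1.25) + f(1.75) + ...].
Sum ≈ 4.146117.

4.146117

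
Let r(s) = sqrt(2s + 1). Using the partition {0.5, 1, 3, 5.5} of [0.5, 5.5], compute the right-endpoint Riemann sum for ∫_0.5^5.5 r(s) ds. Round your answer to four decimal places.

14.8178

Subinterval widths: 0.5, 2, 2.5.
Right endpoints: 1, 3, 5.5.
r(1) ≈ 1.7321, r(3) ≈ 2.6458, r(5.5) ≈ 3.4641.
Sum = Σ Δs_i · r(s_i).
Sum ≈ 14.8178.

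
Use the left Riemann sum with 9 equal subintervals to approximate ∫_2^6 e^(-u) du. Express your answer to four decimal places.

Δu = (6 − 2)/9 = 4/9.
Left endpoints: 2, 22/9, 26/9, 10/3, 34/9, 38/9, 14/3, 46/9, 50/9.
f(2) ≈ 0.1353, f(22/9) ≈ 0.0868, f(26/9) ≈ 0.0556, f(10/3) ≈ 0.0357, f(34/9) ≈ 0.0229, f(38/9) ≈ 0.0147, f(14/3) ≈ 0.0094, f(46/9) ≈ 0.0060, f(50/9) ≈ 0.0039.
Sum = Δu · [f(2) + f(22/9) + f(26/9) + ...].
Sum ≈ 0.1646.

0.1646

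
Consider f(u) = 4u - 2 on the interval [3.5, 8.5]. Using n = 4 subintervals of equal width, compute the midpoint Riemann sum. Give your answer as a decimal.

Δu = (8.5 − 3.5)/4 = 1.25.
Midpoints: 4.125, 5.375, 6.625, 7.875.
f(4.125) = 14.5, f(5.375) = 19.5, f(6.625) = 24.5, f(7.875) = 29.5.
Sum = Δu · [f(4.125) + f(5.375) + f(6.625) + f(7.875)].
Sum = 110.

110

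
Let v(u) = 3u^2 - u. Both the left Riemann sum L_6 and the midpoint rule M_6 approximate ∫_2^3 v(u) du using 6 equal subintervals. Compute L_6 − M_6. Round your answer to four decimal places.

L_6 ≈ 15.347222.
M_6 ≈ 16.493056.
L_6 − M_6 ≈ -1.1458.

-1.1458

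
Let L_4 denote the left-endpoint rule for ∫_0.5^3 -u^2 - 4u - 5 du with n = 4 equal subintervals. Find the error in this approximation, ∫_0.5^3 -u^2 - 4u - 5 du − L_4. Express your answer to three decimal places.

Exact integral: ∫_0.5^3 f(u) du ≈ -38.95833.
L_4 = -33.26171875.
Error ≈ -38.95833 − (-33.26171875) ≈ -5.697.

-5.697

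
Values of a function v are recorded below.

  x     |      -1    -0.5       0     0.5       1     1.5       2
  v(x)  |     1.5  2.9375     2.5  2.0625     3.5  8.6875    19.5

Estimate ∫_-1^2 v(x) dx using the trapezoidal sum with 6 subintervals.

15.09375

Δx = 0.5.
T_6 = (0.5/2)·[1.5 + 2·2.9375 + 2·2.5 + 2·2.0625 + 2·3.5 + 2·8.6875 + 19.5] = 15.09375.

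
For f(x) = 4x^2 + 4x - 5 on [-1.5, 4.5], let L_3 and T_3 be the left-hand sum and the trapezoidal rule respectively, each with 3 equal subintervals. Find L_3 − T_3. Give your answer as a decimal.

-96

L_3 = 52.
T_3 = 148.
L_3 − T_3 = -96.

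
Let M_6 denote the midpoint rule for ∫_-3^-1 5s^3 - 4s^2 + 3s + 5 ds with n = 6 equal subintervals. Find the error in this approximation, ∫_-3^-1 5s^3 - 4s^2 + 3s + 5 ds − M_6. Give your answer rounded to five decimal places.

Exact integral: ∫_-3^-1 f(s) ds ≈ -136.6666667.
M_6 ≈ -136.0370370.
Error ≈ -136.6666667 − (-136.0370370) ≈ -0.62963.

-0.62963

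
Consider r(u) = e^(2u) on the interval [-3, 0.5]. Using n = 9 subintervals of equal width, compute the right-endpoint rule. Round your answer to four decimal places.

Δu = (0.5 − (-3))/9 = 7/18.
Right endpoints: -47/18, -20/9, -11/6, -13/9, -19/18, -2/3, -5/18, 1/9, 0.5.
r(-47/18) ≈ 0.0054, r(-20/9) ≈ 0.0117, r(-11/6) ≈ 0.0256, r(-13/9) ≈ 0.0556, r(-19/18) ≈ 0.1211, r(-2/3) ≈ 0.2636, r(-5/18) ≈ 0.5738, r(1/9) ≈ 1.2488, r(0.5) ≈ 2.7183.
Sum = Δu · [r(-47/18) + r(-20/9) + r(-11/6) + ...].
Sum ≈ 1.9537.

1.9537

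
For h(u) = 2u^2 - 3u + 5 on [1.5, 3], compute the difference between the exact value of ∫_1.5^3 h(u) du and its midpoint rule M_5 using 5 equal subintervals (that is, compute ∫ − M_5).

Exact integral: ∫_1.5^3 h(u) du = 13.125.
M_5 = 13.1025.
Error = 13.125 − 13.1025 = 0.0225.

0.0225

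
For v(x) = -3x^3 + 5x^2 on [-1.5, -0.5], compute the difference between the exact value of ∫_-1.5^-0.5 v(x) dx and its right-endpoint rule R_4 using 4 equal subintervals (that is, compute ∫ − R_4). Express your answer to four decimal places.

Exact integral: ∫_-1.5^-0.5 v(x) dx ≈ 9.166667.
R_4 = 6.84375.
Error ≈ 9.166667 − 6.84375 ≈ 2.3229.

2.3229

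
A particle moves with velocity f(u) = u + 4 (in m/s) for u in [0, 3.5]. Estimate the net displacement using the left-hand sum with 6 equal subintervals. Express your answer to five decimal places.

Δu = (3.5 − 0)/6 = 7/12.
Left endpoints: 0, 7/12, 7/6, 1.75, 7/3, 35/12.
f(0) = 4, f(7/12) = 55/12, f(7/6) = 31/6, f(1.75) = 5.75, f(7/3) = 19/3, f(35/12) = 83/12.
Sum = Δu · [f(0) + f(7/12) + f(7/6) + ...].
Sum ≈ 19.10417.

19.10417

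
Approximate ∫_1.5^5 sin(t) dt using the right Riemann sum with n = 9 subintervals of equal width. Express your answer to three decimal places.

Δt = (5 − 1.5)/9 = 7/18.
Right endpoints: 17/9, 41/18, 8/3, 55/18, 31/9, 23/6, 38/9, 83/18, 5.
f(17/9) ≈ 0.950, f(41/18) ≈ 0.760, f(8/3) ≈ 0.457, f(55/18) ≈ 0.086, f(31/9) ≈ -0.298, f(23/6) ≈ -0.638, f(38/9) ≈ -0.882, f(83/18) ≈ -0.995, f(5) ≈ -0.959.
Sum = Δt · [f(17/9) + f(41/18) + f(8/3) + ...].
Sum ≈ -0.591.

-0.591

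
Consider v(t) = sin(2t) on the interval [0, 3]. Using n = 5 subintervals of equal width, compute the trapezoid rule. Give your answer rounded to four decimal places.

Δt = (3 − 0)/5 = 0.6.
v(0) ≈ 0.0000, v(0.6) ≈ 0.9320, v(1.2) ≈ 0.6755, v(1.8) ≈ -0.4425, v(2.4) ≈ -0.9962, v(3) ≈ -0.2794.
T_5 = (Δt/2)·[v(t_0) + 2v(t_1) + ... + 2v(t_{4}) + v(t_5)].
Sum ≈ 0.0175.

0.0175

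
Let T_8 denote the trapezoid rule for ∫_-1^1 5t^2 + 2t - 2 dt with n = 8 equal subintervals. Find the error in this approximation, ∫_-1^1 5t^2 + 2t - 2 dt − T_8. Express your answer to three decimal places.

-0.104

Exact integral: ∫_-1^1 f(t) dt ≈ -0.66667.
T_8 = -0.5625.
Error ≈ -0.66667 − (-0.5625) ≈ -0.104.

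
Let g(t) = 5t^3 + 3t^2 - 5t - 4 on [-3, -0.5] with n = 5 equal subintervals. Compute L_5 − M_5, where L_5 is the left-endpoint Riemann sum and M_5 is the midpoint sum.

L_5 = -88.75.
M_5 = -61.2109375.
L_5 − M_5 = -27.5390625.

-27.5390625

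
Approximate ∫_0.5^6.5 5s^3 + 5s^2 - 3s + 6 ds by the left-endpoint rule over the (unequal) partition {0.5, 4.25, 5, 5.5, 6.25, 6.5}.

Subinterval widths: 3.75, 0.75, 0.5, 0.75, 0.25.
Left endpoints: 0.5, 4.25, 5, 5.5, 6.25.
f(0.5) = 6.375, f(4.25) = 467.390625, f(5) = 741, f(5.5) = 972.625, f(6.25) = 1403.265625.
Sum = Σ Δs_i · f(s_i).
Sum = 1825.234375.

1825.234375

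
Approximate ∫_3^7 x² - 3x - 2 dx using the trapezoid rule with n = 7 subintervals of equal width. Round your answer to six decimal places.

Δx = (7 − 3)/7 = 4/7.
f(3) = -2, f(25/7) = 2/49, f(29/7) = 134/49, f(33/7) = 298/49, f(37/7) = 494/49, f(41/7) = 722/49, f(45/7) = 982/49, f(7) = 26.
T_7 = (Δx/2)·[f(x_0) + 2f(x_1) + ... + 2f(x_{6}) + f(x_7)].
Sum ≈ 37.551020.

37.551020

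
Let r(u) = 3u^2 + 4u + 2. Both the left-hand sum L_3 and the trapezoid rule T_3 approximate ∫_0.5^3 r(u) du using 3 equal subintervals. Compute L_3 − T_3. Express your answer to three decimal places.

-15.104

L_3 ≈ 35.13889.
T_3 ≈ 50.24306.
L_3 − T_3 ≈ -15.104.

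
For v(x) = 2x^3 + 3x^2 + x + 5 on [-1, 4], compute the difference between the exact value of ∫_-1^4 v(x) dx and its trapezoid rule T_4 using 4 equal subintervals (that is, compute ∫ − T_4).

Exact integral: ∫_-1^4 v(x) dx = 225.
T_4 = 240.625.
Error = 225 − 240.625 = -15.625.

-15.625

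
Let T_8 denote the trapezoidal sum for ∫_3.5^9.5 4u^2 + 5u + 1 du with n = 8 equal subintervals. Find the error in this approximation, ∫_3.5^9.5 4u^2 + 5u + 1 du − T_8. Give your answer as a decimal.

-2.25

Exact integral: ∫_3.5^9.5 f(u) du = 1287.
T_8 = 1289.25.
Error = 1287 − 1289.25 = -2.25.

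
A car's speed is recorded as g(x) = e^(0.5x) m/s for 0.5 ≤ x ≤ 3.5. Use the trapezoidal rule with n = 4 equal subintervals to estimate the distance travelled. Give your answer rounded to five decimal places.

9.04569

Δx = (3.5 − 0.5)/4 = 0.75.
g(0.5) ≈ 1.28403, g(1.25) ≈ 1.86825, g(2) ≈ 2.71828, g(2.75) ≈ 3.95508, g(3.5) ≈ 5.75460.
T_4 = (Δx/2)·[g(x_0) + 2g(x_1) + 2g(x_2) + 2g(x_3) + g(x_4)].
Sum ≈ 9.04569.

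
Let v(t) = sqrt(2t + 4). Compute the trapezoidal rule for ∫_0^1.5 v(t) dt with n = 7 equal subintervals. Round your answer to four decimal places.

Δt = (1.5 − 0)/7 = 3/14.
v(0) ≈ 2.0000, v(3/14) ≈ 2.1044, v(3/7) ≈ 2.2039, v(9/14) ≈ 2.2991, v(6/7) ≈ 2.3905, v(15/14) ≈ 2.4785, v(9/7) ≈ 2.5635, v(1.5) ≈ 2.6458.
T_7 = (Δt/2)·[v(t_0) + 2v(t_1) + ... + 2v(t_{6}) + v(t_7)].
Sum ≈ 3.5063.

3.5063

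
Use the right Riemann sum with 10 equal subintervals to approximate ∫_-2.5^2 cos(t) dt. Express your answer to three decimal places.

1.569

Δt = (2 − (-2.5))/10 = 0.45.
Right endpoints: -2.05, -1.6, -1.15, -0.7, -0.25, 0.2, 0.65, 1.1, 1.55, 2.
f(-2.05) ≈ -0.461, f(-1.6) ≈ -0.029, f(-1.15) ≈ 0.408, f(-0.7) ≈ 0.765, f(-0.25) ≈ 0.969, f(0.2) ≈ 0.980, f(0.65) ≈ 0.796, f(1.1) ≈ 0.454, f(1.55) ≈ 0.021, f(2) ≈ -0.416.
Sum = Δt · [f(-2.05) + f(-1.6) + f(-1.15) + ...].
Sum ≈ 1.569.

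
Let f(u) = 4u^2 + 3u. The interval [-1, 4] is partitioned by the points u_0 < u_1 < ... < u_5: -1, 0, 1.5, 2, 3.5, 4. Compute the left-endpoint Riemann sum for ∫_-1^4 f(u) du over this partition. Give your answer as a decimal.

70.5

Subinterval widths: 1, 1.5, 0.5, 1.5, 0.5.
Left endpoints: -1, 0, 1.5, 2, 3.5.
f(-1) = 1, f(0) = 0, f(1.5) = 13.5, f(2) = 22, f(3.5) = 59.5.
Sum = Σ Δu_i · f(u_i).
Sum = 70.5.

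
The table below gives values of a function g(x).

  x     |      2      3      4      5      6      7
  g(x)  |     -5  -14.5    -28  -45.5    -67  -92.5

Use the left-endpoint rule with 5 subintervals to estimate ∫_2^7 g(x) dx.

Δx = 1.
Sum = 1·[(-5) + (-14.5) + (-28) + (-45.5) + (-67)] = -160.

-160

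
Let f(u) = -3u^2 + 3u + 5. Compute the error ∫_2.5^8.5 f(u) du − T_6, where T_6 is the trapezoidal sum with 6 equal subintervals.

Exact integral: ∫_2.5^8.5 f(u) du = -469.5.
T_6 = -472.5.
Error = -469.5 − (-472.5) = 3.

3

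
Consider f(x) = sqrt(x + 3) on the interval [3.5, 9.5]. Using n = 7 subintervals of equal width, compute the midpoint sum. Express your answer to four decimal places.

18.4166

Δx = (9.5 − 3.5)/7 = 6/7.
Midpoints: 55/14, 67/14, 79/14, 6.5, 103/14, 115/14, 127/14.
f(55/14) ≈ 2.6322, f(67/14) ≈ 2.7903, f(79/14) ≈ 2.9399, f(6.5) ≈ 3.0822, f(103/14) ≈ 3.2183, f(115/14) ≈ 3.3488, f(127/14) ≈ 3.4744.
Sum = Δx · [f(55/14) + f(67/14) + f(79/14) + ...].
Sum ≈ 18.4166.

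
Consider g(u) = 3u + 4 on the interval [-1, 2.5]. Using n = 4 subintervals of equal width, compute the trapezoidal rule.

21.875

Δu = (2.5 − (-1))/4 = 0.875.
g(-1) = 1, g(-0.125) = 3.625, g(0.75) = 6.25, g(1.625) = 8.875, g(2.5) = 11.5.
T_4 = (Δu/2)·[g(u_0) + 2g(u_1) + 2g(u_2) + 2g(u_3) + g(u_4)].
Sum = 21.875.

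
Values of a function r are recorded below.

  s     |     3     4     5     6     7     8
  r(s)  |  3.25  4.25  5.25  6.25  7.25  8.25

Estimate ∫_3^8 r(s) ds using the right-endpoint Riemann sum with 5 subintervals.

Δs = 1.
Sum = 1·[4.25 + 5.25 + 6.25 + 7.25 + 8.25] = 31.25.

31.25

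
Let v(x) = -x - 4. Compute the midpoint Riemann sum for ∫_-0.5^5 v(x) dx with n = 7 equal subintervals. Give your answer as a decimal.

-34.375

Δx = (5 − (-0.5))/7 = 11/14.
Midpoints: -3/28, 19/28, 41/28, 2.25, 85/28, 107/28, 129/28.
v(-3/28) = -109/28, v(19/28) = -131/28, v(41/28) = -153/28, v(2.25) = -6.25, v(85/28) = -197/28, v(107/28) = -219/28, v(129/28) = -241/28.
Sum = Δx · [v(-3/28) + v(19/28) + v(41/28) + ...].
Sum = -34.375.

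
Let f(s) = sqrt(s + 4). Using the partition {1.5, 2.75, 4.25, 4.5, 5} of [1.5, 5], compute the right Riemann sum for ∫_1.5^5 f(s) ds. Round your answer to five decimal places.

9.78489

Subinterval widths: 1.25, 1.5, 0.25, 0.5.
Right endpoints: 2.75, 4.25, 4.5, 5.
f(2.75) ≈ 2.59808, f(4.25) ≈ 2.87228, f(4.5) ≈ 2.91548, f(5) ≈ 3.00000.
Sum = Σ Δs_i · f(s_i).
Sum ≈ 9.78489.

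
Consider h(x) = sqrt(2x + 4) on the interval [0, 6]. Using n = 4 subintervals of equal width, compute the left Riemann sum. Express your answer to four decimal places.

Δx = (6 − 0)/4 = 1.5.
Left endpoints: 0, 1.5, 3, 4.5.
h(0) ≈ 2.0000, h(1.5) ≈ 2.6458, h(3) ≈ 3.1623, h(4.5) ≈ 3.6056.
Sum = Δx · [h(0) + h(1.5) + h(3) + h(4.5)].
Sum ≈ 17.1204.

17.1204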